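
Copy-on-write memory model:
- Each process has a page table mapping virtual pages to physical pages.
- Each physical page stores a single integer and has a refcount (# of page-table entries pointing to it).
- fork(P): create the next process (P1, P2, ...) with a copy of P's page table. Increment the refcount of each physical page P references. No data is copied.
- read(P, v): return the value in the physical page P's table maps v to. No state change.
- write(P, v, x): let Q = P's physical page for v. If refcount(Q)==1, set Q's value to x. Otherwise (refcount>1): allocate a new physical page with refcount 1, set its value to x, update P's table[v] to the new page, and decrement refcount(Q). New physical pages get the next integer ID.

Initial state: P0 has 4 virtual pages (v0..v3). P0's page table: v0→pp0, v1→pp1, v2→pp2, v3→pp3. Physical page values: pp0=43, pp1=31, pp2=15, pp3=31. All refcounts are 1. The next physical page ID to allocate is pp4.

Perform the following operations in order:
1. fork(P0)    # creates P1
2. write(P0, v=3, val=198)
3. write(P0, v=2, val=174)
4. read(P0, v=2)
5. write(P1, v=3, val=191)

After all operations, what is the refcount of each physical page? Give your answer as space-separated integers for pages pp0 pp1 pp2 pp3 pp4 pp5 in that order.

Answer: 2 2 1 1 1 1

Derivation:
Op 1: fork(P0) -> P1. 4 ppages; refcounts: pp0:2 pp1:2 pp2:2 pp3:2
Op 2: write(P0, v3, 198). refcount(pp3)=2>1 -> COPY to pp4. 5 ppages; refcounts: pp0:2 pp1:2 pp2:2 pp3:1 pp4:1
Op 3: write(P0, v2, 174). refcount(pp2)=2>1 -> COPY to pp5. 6 ppages; refcounts: pp0:2 pp1:2 pp2:1 pp3:1 pp4:1 pp5:1
Op 4: read(P0, v2) -> 174. No state change.
Op 5: write(P1, v3, 191). refcount(pp3)=1 -> write in place. 6 ppages; refcounts: pp0:2 pp1:2 pp2:1 pp3:1 pp4:1 pp5:1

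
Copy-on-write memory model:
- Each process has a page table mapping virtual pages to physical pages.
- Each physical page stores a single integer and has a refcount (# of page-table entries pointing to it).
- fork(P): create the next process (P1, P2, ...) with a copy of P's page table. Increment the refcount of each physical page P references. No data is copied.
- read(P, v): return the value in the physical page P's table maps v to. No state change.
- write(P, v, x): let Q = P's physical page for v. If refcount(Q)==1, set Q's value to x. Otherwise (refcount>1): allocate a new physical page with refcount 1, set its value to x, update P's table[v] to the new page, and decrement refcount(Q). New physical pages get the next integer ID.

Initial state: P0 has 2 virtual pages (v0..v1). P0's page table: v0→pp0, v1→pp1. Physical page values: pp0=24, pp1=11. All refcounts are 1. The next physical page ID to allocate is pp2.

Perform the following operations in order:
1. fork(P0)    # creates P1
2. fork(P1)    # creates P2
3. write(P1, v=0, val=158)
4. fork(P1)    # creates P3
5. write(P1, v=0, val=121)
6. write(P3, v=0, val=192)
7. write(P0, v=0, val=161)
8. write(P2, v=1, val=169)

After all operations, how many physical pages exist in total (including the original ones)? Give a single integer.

Answer: 6

Derivation:
Op 1: fork(P0) -> P1. 2 ppages; refcounts: pp0:2 pp1:2
Op 2: fork(P1) -> P2. 2 ppages; refcounts: pp0:3 pp1:3
Op 3: write(P1, v0, 158). refcount(pp0)=3>1 -> COPY to pp2. 3 ppages; refcounts: pp0:2 pp1:3 pp2:1
Op 4: fork(P1) -> P3. 3 ppages; refcounts: pp0:2 pp1:4 pp2:2
Op 5: write(P1, v0, 121). refcount(pp2)=2>1 -> COPY to pp3. 4 ppages; refcounts: pp0:2 pp1:4 pp2:1 pp3:1
Op 6: write(P3, v0, 192). refcount(pp2)=1 -> write in place. 4 ppages; refcounts: pp0:2 pp1:4 pp2:1 pp3:1
Op 7: write(P0, v0, 161). refcount(pp0)=2>1 -> COPY to pp4. 5 ppages; refcounts: pp0:1 pp1:4 pp2:1 pp3:1 pp4:1
Op 8: write(P2, v1, 169). refcount(pp1)=4>1 -> COPY to pp5. 6 ppages; refcounts: pp0:1 pp1:3 pp2:1 pp3:1 pp4:1 pp5:1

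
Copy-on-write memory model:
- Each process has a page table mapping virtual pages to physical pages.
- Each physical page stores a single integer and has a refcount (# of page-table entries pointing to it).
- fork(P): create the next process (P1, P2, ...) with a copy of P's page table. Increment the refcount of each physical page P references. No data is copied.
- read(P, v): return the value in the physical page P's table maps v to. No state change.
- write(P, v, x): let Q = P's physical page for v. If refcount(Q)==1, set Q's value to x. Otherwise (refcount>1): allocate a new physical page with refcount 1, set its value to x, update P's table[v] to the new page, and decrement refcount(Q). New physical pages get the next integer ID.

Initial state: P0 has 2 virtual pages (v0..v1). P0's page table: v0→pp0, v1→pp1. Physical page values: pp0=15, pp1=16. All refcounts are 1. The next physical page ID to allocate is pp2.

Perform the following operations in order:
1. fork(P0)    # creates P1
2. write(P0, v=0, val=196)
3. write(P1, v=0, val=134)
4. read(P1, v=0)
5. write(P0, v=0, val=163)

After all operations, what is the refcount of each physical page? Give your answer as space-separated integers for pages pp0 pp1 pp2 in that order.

Answer: 1 2 1

Derivation:
Op 1: fork(P0) -> P1. 2 ppages; refcounts: pp0:2 pp1:2
Op 2: write(P0, v0, 196). refcount(pp0)=2>1 -> COPY to pp2. 3 ppages; refcounts: pp0:1 pp1:2 pp2:1
Op 3: write(P1, v0, 134). refcount(pp0)=1 -> write in place. 3 ppages; refcounts: pp0:1 pp1:2 pp2:1
Op 4: read(P1, v0) -> 134. No state change.
Op 5: write(P0, v0, 163). refcount(pp2)=1 -> write in place. 3 ppages; refcounts: pp0:1 pp1:2 pp2:1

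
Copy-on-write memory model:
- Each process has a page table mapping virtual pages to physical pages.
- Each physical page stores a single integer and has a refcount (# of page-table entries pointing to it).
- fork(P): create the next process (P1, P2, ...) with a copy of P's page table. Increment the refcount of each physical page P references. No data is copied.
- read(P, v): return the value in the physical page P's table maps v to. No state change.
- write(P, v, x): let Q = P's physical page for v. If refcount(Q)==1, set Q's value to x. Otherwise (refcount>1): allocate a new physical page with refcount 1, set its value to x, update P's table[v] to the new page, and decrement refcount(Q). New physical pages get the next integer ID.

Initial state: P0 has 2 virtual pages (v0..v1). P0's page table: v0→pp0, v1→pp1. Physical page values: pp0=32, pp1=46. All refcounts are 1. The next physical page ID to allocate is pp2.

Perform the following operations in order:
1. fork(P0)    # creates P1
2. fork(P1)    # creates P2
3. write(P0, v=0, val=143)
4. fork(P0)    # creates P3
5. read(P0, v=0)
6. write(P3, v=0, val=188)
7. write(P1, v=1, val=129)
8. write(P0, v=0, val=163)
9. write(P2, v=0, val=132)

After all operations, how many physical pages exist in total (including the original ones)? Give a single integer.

Answer: 6

Derivation:
Op 1: fork(P0) -> P1. 2 ppages; refcounts: pp0:2 pp1:2
Op 2: fork(P1) -> P2. 2 ppages; refcounts: pp0:3 pp1:3
Op 3: write(P0, v0, 143). refcount(pp0)=3>1 -> COPY to pp2. 3 ppages; refcounts: pp0:2 pp1:3 pp2:1
Op 4: fork(P0) -> P3. 3 ppages; refcounts: pp0:2 pp1:4 pp2:2
Op 5: read(P0, v0) -> 143. No state change.
Op 6: write(P3, v0, 188). refcount(pp2)=2>1 -> COPY to pp3. 4 ppages; refcounts: pp0:2 pp1:4 pp2:1 pp3:1
Op 7: write(P1, v1, 129). refcount(pp1)=4>1 -> COPY to pp4. 5 ppages; refcounts: pp0:2 pp1:3 pp2:1 pp3:1 pp4:1
Op 8: write(P0, v0, 163). refcount(pp2)=1 -> write in place. 5 ppages; refcounts: pp0:2 pp1:3 pp2:1 pp3:1 pp4:1
Op 9: write(P2, v0, 132). refcount(pp0)=2>1 -> COPY to pp5. 6 ppages; refcounts: pp0:1 pp1:3 pp2:1 pp3:1 pp4:1 pp5:1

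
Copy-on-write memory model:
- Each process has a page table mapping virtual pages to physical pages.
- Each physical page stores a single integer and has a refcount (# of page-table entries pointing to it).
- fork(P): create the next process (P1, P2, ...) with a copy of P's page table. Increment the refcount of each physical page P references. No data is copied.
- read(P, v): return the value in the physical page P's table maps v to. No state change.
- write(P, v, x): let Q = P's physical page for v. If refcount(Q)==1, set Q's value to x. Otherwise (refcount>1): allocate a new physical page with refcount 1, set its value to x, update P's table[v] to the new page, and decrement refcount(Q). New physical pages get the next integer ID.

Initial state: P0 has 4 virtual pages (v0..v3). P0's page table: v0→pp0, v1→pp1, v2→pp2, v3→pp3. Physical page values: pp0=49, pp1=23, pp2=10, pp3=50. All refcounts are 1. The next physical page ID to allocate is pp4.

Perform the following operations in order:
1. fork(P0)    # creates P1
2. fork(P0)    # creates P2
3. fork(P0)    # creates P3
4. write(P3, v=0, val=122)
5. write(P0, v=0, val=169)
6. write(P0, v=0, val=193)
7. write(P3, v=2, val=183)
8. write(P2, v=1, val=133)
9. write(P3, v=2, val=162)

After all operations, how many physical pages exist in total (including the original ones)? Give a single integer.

Op 1: fork(P0) -> P1. 4 ppages; refcounts: pp0:2 pp1:2 pp2:2 pp3:2
Op 2: fork(P0) -> P2. 4 ppages; refcounts: pp0:3 pp1:3 pp2:3 pp3:3
Op 3: fork(P0) -> P3. 4 ppages; refcounts: pp0:4 pp1:4 pp2:4 pp3:4
Op 4: write(P3, v0, 122). refcount(pp0)=4>1 -> COPY to pp4. 5 ppages; refcounts: pp0:3 pp1:4 pp2:4 pp3:4 pp4:1
Op 5: write(P0, v0, 169). refcount(pp0)=3>1 -> COPY to pp5. 6 ppages; refcounts: pp0:2 pp1:4 pp2:4 pp3:4 pp4:1 pp5:1
Op 6: write(P0, v0, 193). refcount(pp5)=1 -> write in place. 6 ppages; refcounts: pp0:2 pp1:4 pp2:4 pp3:4 pp4:1 pp5:1
Op 7: write(P3, v2, 183). refcount(pp2)=4>1 -> COPY to pp6. 7 ppages; refcounts: pp0:2 pp1:4 pp2:3 pp3:4 pp4:1 pp5:1 pp6:1
Op 8: write(P2, v1, 133). refcount(pp1)=4>1 -> COPY to pp7. 8 ppages; refcounts: pp0:2 pp1:3 pp2:3 pp3:4 pp4:1 pp5:1 pp6:1 pp7:1
Op 9: write(P3, v2, 162). refcount(pp6)=1 -> write in place. 8 ppages; refcounts: pp0:2 pp1:3 pp2:3 pp3:4 pp4:1 pp5:1 pp6:1 pp7:1

Answer: 8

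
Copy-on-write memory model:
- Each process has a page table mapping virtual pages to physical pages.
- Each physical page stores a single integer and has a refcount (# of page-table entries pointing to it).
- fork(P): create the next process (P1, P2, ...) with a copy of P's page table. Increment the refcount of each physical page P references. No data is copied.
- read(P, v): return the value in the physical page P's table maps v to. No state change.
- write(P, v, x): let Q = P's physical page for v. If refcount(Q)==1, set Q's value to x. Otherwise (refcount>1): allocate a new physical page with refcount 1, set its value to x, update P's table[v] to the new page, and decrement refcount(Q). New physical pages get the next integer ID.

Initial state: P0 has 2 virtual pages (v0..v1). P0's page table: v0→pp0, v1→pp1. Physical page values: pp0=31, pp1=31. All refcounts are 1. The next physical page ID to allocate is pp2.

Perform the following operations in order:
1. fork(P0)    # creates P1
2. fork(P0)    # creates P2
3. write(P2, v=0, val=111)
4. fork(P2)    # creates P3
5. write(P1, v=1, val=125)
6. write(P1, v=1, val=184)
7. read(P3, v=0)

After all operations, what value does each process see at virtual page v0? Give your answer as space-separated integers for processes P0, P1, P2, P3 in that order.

Op 1: fork(P0) -> P1. 2 ppages; refcounts: pp0:2 pp1:2
Op 2: fork(P0) -> P2. 2 ppages; refcounts: pp0:3 pp1:3
Op 3: write(P2, v0, 111). refcount(pp0)=3>1 -> COPY to pp2. 3 ppages; refcounts: pp0:2 pp1:3 pp2:1
Op 4: fork(P2) -> P3. 3 ppages; refcounts: pp0:2 pp1:4 pp2:2
Op 5: write(P1, v1, 125). refcount(pp1)=4>1 -> COPY to pp3. 4 ppages; refcounts: pp0:2 pp1:3 pp2:2 pp3:1
Op 6: write(P1, v1, 184). refcount(pp3)=1 -> write in place. 4 ppages; refcounts: pp0:2 pp1:3 pp2:2 pp3:1
Op 7: read(P3, v0) -> 111. No state change.
P0: v0 -> pp0 = 31
P1: v0 -> pp0 = 31
P2: v0 -> pp2 = 111
P3: v0 -> pp2 = 111

Answer: 31 31 111 111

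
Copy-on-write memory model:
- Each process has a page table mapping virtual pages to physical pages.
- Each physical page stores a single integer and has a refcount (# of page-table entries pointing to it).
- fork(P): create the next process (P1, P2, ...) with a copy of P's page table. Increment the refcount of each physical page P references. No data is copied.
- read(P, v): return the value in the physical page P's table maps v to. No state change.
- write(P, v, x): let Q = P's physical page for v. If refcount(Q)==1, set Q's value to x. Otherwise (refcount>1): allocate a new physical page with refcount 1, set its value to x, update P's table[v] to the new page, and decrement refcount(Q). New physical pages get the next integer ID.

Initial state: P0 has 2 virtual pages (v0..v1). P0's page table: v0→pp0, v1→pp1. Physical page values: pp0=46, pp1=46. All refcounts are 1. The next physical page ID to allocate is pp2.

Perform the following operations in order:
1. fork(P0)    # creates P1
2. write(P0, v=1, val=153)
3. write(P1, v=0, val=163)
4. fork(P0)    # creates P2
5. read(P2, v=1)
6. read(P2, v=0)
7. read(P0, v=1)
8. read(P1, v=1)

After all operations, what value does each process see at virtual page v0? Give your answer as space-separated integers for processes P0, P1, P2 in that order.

Op 1: fork(P0) -> P1. 2 ppages; refcounts: pp0:2 pp1:2
Op 2: write(P0, v1, 153). refcount(pp1)=2>1 -> COPY to pp2. 3 ppages; refcounts: pp0:2 pp1:1 pp2:1
Op 3: write(P1, v0, 163). refcount(pp0)=2>1 -> COPY to pp3. 4 ppages; refcounts: pp0:1 pp1:1 pp2:1 pp3:1
Op 4: fork(P0) -> P2. 4 ppages; refcounts: pp0:2 pp1:1 pp2:2 pp3:1
Op 5: read(P2, v1) -> 153. No state change.
Op 6: read(P2, v0) -> 46. No state change.
Op 7: read(P0, v1) -> 153. No state change.
Op 8: read(P1, v1) -> 46. No state change.
P0: v0 -> pp0 = 46
P1: v0 -> pp3 = 163
P2: v0 -> pp0 = 46

Answer: 46 163 46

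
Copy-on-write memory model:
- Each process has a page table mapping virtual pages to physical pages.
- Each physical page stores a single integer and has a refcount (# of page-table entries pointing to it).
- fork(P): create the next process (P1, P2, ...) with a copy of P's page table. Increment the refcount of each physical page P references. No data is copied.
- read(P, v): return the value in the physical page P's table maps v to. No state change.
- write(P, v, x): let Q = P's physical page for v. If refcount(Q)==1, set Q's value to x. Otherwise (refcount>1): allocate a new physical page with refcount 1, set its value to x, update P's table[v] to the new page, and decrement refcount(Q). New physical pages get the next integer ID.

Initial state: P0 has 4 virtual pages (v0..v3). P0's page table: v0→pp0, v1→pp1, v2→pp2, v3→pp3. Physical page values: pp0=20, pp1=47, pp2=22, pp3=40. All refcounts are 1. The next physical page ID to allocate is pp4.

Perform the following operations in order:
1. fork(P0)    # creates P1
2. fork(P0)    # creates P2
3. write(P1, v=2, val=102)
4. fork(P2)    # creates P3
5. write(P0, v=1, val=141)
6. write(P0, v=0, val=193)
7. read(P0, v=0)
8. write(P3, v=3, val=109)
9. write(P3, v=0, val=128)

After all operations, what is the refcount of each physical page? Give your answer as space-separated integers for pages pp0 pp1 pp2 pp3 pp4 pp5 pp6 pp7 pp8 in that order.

Op 1: fork(P0) -> P1. 4 ppages; refcounts: pp0:2 pp1:2 pp2:2 pp3:2
Op 2: fork(P0) -> P2. 4 ppages; refcounts: pp0:3 pp1:3 pp2:3 pp3:3
Op 3: write(P1, v2, 102). refcount(pp2)=3>1 -> COPY to pp4. 5 ppages; refcounts: pp0:3 pp1:3 pp2:2 pp3:3 pp4:1
Op 4: fork(P2) -> P3. 5 ppages; refcounts: pp0:4 pp1:4 pp2:3 pp3:4 pp4:1
Op 5: write(P0, v1, 141). refcount(pp1)=4>1 -> COPY to pp5. 6 ppages; refcounts: pp0:4 pp1:3 pp2:3 pp3:4 pp4:1 pp5:1
Op 6: write(P0, v0, 193). refcount(pp0)=4>1 -> COPY to pp6. 7 ppages; refcounts: pp0:3 pp1:3 pp2:3 pp3:4 pp4:1 pp5:1 pp6:1
Op 7: read(P0, v0) -> 193. No state change.
Op 8: write(P3, v3, 109). refcount(pp3)=4>1 -> COPY to pp7. 8 ppages; refcounts: pp0:3 pp1:3 pp2:3 pp3:3 pp4:1 pp5:1 pp6:1 pp7:1
Op 9: write(P3, v0, 128). refcount(pp0)=3>1 -> COPY to pp8. 9 ppages; refcounts: pp0:2 pp1:3 pp2:3 pp3:3 pp4:1 pp5:1 pp6:1 pp7:1 pp8:1

Answer: 2 3 3 3 1 1 1 1 1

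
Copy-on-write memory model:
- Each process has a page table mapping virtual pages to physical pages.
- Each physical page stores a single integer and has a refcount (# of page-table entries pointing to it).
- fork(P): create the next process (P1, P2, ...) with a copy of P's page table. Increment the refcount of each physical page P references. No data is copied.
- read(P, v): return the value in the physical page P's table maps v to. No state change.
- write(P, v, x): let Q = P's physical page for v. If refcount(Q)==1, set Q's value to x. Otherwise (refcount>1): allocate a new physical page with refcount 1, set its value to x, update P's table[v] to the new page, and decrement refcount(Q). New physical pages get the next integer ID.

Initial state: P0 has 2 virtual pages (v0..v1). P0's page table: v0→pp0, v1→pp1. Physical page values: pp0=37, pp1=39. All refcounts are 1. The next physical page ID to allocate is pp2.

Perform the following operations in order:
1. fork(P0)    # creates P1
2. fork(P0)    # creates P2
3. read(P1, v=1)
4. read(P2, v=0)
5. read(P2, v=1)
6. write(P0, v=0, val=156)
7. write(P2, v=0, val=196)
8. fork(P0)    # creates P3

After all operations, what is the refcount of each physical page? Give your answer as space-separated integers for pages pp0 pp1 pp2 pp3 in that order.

Op 1: fork(P0) -> P1. 2 ppages; refcounts: pp0:2 pp1:2
Op 2: fork(P0) -> P2. 2 ppages; refcounts: pp0:3 pp1:3
Op 3: read(P1, v1) -> 39. No state change.
Op 4: read(P2, v0) -> 37. No state change.
Op 5: read(P2, v1) -> 39. No state change.
Op 6: write(P0, v0, 156). refcount(pp0)=3>1 -> COPY to pp2. 3 ppages; refcounts: pp0:2 pp1:3 pp2:1
Op 7: write(P2, v0, 196). refcount(pp0)=2>1 -> COPY to pp3. 4 ppages; refcounts: pp0:1 pp1:3 pp2:1 pp3:1
Op 8: fork(P0) -> P3. 4 ppages; refcounts: pp0:1 pp1:4 pp2:2 pp3:1

Answer: 1 4 2 1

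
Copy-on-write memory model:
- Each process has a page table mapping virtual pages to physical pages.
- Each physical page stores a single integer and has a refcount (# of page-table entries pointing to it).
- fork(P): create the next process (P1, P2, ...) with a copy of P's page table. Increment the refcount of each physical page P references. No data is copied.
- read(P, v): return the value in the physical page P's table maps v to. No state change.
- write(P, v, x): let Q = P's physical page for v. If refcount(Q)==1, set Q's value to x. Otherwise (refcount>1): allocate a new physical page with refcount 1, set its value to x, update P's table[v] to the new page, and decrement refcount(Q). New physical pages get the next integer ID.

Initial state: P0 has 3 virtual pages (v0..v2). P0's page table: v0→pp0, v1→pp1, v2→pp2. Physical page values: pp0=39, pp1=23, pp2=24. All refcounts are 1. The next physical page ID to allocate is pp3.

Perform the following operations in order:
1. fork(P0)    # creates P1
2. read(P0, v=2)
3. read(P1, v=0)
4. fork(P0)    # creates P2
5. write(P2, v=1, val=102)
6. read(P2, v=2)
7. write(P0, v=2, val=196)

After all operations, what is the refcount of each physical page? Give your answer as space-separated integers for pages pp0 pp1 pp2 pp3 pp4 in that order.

Answer: 3 2 2 1 1

Derivation:
Op 1: fork(P0) -> P1. 3 ppages; refcounts: pp0:2 pp1:2 pp2:2
Op 2: read(P0, v2) -> 24. No state change.
Op 3: read(P1, v0) -> 39. No state change.
Op 4: fork(P0) -> P2. 3 ppages; refcounts: pp0:3 pp1:3 pp2:3
Op 5: write(P2, v1, 102). refcount(pp1)=3>1 -> COPY to pp3. 4 ppages; refcounts: pp0:3 pp1:2 pp2:3 pp3:1
Op 6: read(P2, v2) -> 24. No state change.
Op 7: write(P0, v2, 196). refcount(pp2)=3>1 -> COPY to pp4. 5 ppages; refcounts: pp0:3 pp1:2 pp2:2 pp3:1 pp4:1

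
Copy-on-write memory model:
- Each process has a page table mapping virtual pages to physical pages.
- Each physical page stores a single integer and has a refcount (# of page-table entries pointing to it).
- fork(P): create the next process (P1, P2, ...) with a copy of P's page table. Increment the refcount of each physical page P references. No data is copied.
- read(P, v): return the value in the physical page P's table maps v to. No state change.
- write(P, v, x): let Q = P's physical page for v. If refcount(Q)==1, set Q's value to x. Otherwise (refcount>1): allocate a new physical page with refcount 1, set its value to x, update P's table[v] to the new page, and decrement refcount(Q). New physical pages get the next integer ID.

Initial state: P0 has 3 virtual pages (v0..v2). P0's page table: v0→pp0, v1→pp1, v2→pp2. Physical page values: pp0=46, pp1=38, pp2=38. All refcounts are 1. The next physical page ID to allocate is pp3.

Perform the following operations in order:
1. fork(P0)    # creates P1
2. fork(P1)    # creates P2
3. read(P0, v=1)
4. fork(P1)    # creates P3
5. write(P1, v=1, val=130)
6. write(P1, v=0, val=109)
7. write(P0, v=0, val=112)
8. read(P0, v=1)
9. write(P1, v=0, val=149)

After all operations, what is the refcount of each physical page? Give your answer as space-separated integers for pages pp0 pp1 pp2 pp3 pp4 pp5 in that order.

Answer: 2 3 4 1 1 1

Derivation:
Op 1: fork(P0) -> P1. 3 ppages; refcounts: pp0:2 pp1:2 pp2:2
Op 2: fork(P1) -> P2. 3 ppages; refcounts: pp0:3 pp1:3 pp2:3
Op 3: read(P0, v1) -> 38. No state change.
Op 4: fork(P1) -> P3. 3 ppages; refcounts: pp0:4 pp1:4 pp2:4
Op 5: write(P1, v1, 130). refcount(pp1)=4>1 -> COPY to pp3. 4 ppages; refcounts: pp0:4 pp1:3 pp2:4 pp3:1
Op 6: write(P1, v0, 109). refcount(pp0)=4>1 -> COPY to pp4. 5 ppages; refcounts: pp0:3 pp1:3 pp2:4 pp3:1 pp4:1
Op 7: write(P0, v0, 112). refcount(pp0)=3>1 -> COPY to pp5. 6 ppages; refcounts: pp0:2 pp1:3 pp2:4 pp3:1 pp4:1 pp5:1
Op 8: read(P0, v1) -> 38. No state change.
Op 9: write(P1, v0, 149). refcount(pp4)=1 -> write in place. 6 ppages; refcounts: pp0:2 pp1:3 pp2:4 pp3:1 pp4:1 pp5:1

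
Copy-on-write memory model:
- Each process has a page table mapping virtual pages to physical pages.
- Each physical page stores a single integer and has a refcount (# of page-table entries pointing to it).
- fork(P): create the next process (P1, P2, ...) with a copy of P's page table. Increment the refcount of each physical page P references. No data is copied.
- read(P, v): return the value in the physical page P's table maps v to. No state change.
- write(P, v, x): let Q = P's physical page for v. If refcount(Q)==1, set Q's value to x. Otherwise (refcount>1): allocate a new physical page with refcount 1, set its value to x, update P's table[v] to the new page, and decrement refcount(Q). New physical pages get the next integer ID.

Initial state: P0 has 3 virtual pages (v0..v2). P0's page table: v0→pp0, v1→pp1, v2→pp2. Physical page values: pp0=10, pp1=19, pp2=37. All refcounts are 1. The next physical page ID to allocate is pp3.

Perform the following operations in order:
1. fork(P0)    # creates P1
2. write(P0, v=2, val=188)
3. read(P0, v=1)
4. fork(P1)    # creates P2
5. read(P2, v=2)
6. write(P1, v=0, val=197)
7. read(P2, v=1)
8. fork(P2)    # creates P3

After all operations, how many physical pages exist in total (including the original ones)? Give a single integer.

Answer: 5

Derivation:
Op 1: fork(P0) -> P1. 3 ppages; refcounts: pp0:2 pp1:2 pp2:2
Op 2: write(P0, v2, 188). refcount(pp2)=2>1 -> COPY to pp3. 4 ppages; refcounts: pp0:2 pp1:2 pp2:1 pp3:1
Op 3: read(P0, v1) -> 19. No state change.
Op 4: fork(P1) -> P2. 4 ppages; refcounts: pp0:3 pp1:3 pp2:2 pp3:1
Op 5: read(P2, v2) -> 37. No state change.
Op 6: write(P1, v0, 197). refcount(pp0)=3>1 -> COPY to pp4. 5 ppages; refcounts: pp0:2 pp1:3 pp2:2 pp3:1 pp4:1
Op 7: read(P2, v1) -> 19. No state change.
Op 8: fork(P2) -> P3. 5 ppages; refcounts: pp0:3 pp1:4 pp2:3 pp3:1 pp4:1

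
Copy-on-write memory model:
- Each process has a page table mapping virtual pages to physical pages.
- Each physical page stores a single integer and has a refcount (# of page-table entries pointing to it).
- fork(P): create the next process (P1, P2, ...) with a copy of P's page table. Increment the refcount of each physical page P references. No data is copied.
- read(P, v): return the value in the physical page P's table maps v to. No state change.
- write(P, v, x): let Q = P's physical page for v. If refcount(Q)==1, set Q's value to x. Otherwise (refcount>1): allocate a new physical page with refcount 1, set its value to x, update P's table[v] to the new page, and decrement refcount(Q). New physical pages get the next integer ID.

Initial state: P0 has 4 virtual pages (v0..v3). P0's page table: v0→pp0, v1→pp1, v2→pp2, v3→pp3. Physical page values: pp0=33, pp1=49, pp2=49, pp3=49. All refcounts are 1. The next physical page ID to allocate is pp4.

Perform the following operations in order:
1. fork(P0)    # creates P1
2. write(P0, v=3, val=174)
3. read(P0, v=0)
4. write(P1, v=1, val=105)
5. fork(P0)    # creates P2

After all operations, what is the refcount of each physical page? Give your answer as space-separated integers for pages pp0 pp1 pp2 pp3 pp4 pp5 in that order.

Answer: 3 2 3 1 2 1

Derivation:
Op 1: fork(P0) -> P1. 4 ppages; refcounts: pp0:2 pp1:2 pp2:2 pp3:2
Op 2: write(P0, v3, 174). refcount(pp3)=2>1 -> COPY to pp4. 5 ppages; refcounts: pp0:2 pp1:2 pp2:2 pp3:1 pp4:1
Op 3: read(P0, v0) -> 33. No state change.
Op 4: write(P1, v1, 105). refcount(pp1)=2>1 -> COPY to pp5. 6 ppages; refcounts: pp0:2 pp1:1 pp2:2 pp3:1 pp4:1 pp5:1
Op 5: fork(P0) -> P2. 6 ppages; refcounts: pp0:3 pp1:2 pp2:3 pp3:1 pp4:2 pp5:1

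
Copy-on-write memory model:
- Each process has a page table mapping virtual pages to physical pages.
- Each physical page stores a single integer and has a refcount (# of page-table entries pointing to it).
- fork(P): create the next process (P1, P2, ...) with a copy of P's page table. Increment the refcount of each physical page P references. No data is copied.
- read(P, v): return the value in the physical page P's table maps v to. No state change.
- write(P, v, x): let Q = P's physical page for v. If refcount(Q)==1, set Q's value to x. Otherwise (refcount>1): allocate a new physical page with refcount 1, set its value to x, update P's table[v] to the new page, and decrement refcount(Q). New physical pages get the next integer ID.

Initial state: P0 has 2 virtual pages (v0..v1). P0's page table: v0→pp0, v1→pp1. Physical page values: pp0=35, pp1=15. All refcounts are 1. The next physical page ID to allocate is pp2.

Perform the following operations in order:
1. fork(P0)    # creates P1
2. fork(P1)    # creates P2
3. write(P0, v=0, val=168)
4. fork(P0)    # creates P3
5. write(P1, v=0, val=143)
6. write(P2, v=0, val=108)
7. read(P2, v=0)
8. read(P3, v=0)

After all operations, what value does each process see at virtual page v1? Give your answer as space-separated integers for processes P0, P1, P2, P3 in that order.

Answer: 15 15 15 15

Derivation:
Op 1: fork(P0) -> P1. 2 ppages; refcounts: pp0:2 pp1:2
Op 2: fork(P1) -> P2. 2 ppages; refcounts: pp0:3 pp1:3
Op 3: write(P0, v0, 168). refcount(pp0)=3>1 -> COPY to pp2. 3 ppages; refcounts: pp0:2 pp1:3 pp2:1
Op 4: fork(P0) -> P3. 3 ppages; refcounts: pp0:2 pp1:4 pp2:2
Op 5: write(P1, v0, 143). refcount(pp0)=2>1 -> COPY to pp3. 4 ppages; refcounts: pp0:1 pp1:4 pp2:2 pp3:1
Op 6: write(P2, v0, 108). refcount(pp0)=1 -> write in place. 4 ppages; refcounts: pp0:1 pp1:4 pp2:2 pp3:1
Op 7: read(P2, v0) -> 108. No state change.
Op 8: read(P3, v0) -> 168. No state change.
P0: v1 -> pp1 = 15
P1: v1 -> pp1 = 15
P2: v1 -> pp1 = 15
P3: v1 -> pp1 = 15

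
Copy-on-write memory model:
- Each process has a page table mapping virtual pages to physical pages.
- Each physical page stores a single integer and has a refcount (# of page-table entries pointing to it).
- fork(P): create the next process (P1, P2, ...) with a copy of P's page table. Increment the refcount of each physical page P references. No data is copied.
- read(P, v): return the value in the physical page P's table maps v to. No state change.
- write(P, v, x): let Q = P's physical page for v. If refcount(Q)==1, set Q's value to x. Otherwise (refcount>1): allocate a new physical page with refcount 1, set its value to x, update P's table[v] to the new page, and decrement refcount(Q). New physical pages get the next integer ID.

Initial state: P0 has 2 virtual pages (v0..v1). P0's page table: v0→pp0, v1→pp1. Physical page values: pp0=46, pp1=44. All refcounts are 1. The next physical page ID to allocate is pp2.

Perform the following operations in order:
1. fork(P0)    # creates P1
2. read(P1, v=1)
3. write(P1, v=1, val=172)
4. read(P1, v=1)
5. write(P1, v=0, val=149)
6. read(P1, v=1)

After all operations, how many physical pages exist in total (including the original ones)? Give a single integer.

Answer: 4

Derivation:
Op 1: fork(P0) -> P1. 2 ppages; refcounts: pp0:2 pp1:2
Op 2: read(P1, v1) -> 44. No state change.
Op 3: write(P1, v1, 172). refcount(pp1)=2>1 -> COPY to pp2. 3 ppages; refcounts: pp0:2 pp1:1 pp2:1
Op 4: read(P1, v1) -> 172. No state change.
Op 5: write(P1, v0, 149). refcount(pp0)=2>1 -> COPY to pp3. 4 ppages; refcounts: pp0:1 pp1:1 pp2:1 pp3:1
Op 6: read(P1, v1) -> 172. No state change.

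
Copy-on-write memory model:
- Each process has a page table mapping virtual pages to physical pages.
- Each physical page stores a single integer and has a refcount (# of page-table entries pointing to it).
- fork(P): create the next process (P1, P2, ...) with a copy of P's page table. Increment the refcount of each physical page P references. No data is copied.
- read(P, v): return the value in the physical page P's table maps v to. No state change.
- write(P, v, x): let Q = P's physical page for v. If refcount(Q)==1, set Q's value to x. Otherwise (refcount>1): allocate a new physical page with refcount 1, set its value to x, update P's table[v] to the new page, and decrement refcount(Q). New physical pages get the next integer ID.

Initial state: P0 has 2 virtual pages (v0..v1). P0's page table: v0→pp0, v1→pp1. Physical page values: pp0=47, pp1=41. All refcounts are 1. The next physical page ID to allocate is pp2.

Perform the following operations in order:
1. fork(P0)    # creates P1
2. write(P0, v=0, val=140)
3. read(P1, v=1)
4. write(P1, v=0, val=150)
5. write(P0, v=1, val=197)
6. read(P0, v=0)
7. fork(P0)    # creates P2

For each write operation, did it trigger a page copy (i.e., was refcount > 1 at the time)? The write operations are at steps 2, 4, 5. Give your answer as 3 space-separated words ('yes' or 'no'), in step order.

Op 1: fork(P0) -> P1. 2 ppages; refcounts: pp0:2 pp1:2
Op 2: write(P0, v0, 140). refcount(pp0)=2>1 -> COPY to pp2. 3 ppages; refcounts: pp0:1 pp1:2 pp2:1
Op 3: read(P1, v1) -> 41. No state change.
Op 4: write(P1, v0, 150). refcount(pp0)=1 -> write in place. 3 ppages; refcounts: pp0:1 pp1:2 pp2:1
Op 5: write(P0, v1, 197). refcount(pp1)=2>1 -> COPY to pp3. 4 ppages; refcounts: pp0:1 pp1:1 pp2:1 pp3:1
Op 6: read(P0, v0) -> 140. No state change.
Op 7: fork(P0) -> P2. 4 ppages; refcounts: pp0:1 pp1:1 pp2:2 pp3:2

yes no yes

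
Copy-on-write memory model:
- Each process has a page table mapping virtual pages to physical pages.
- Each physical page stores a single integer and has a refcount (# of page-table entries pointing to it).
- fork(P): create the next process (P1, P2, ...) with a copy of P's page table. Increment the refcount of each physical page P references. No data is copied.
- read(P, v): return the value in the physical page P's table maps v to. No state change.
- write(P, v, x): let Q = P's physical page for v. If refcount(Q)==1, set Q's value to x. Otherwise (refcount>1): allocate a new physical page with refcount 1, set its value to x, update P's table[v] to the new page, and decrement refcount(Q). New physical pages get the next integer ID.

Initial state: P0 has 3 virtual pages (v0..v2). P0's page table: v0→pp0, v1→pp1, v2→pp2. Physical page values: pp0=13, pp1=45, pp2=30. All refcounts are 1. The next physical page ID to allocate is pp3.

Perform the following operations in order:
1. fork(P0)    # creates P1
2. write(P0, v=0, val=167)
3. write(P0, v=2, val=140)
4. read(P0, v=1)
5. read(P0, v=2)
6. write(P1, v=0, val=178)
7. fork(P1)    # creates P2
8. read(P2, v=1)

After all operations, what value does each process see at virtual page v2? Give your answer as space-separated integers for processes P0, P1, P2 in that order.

Op 1: fork(P0) -> P1. 3 ppages; refcounts: pp0:2 pp1:2 pp2:2
Op 2: write(P0, v0, 167). refcount(pp0)=2>1 -> COPY to pp3. 4 ppages; refcounts: pp0:1 pp1:2 pp2:2 pp3:1
Op 3: write(P0, v2, 140). refcount(pp2)=2>1 -> COPY to pp4. 5 ppages; refcounts: pp0:1 pp1:2 pp2:1 pp3:1 pp4:1
Op 4: read(P0, v1) -> 45. No state change.
Op 5: read(P0, v2) -> 140. No state change.
Op 6: write(P1, v0, 178). refcount(pp0)=1 -> write in place. 5 ppages; refcounts: pp0:1 pp1:2 pp2:1 pp3:1 pp4:1
Op 7: fork(P1) -> P2. 5 ppages; refcounts: pp0:2 pp1:3 pp2:2 pp3:1 pp4:1
Op 8: read(P2, v1) -> 45. No state change.
P0: v2 -> pp4 = 140
P1: v2 -> pp2 = 30
P2: v2 -> pp2 = 30

Answer: 140 30 30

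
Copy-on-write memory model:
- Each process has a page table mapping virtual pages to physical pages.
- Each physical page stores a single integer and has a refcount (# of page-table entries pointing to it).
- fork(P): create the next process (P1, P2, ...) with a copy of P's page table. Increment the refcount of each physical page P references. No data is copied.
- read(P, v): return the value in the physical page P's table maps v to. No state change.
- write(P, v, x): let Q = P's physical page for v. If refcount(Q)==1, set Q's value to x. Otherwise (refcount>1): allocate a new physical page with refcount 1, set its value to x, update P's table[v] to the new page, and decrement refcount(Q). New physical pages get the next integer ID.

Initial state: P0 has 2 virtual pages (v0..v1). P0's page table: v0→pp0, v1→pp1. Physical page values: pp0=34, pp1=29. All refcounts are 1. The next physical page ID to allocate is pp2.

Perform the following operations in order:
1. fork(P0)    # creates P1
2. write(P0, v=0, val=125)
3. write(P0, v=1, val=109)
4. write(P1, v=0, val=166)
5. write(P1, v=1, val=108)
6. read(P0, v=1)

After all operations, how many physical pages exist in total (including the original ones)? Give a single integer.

Answer: 4

Derivation:
Op 1: fork(P0) -> P1. 2 ppages; refcounts: pp0:2 pp1:2
Op 2: write(P0, v0, 125). refcount(pp0)=2>1 -> COPY to pp2. 3 ppages; refcounts: pp0:1 pp1:2 pp2:1
Op 3: write(P0, v1, 109). refcount(pp1)=2>1 -> COPY to pp3. 4 ppages; refcounts: pp0:1 pp1:1 pp2:1 pp3:1
Op 4: write(P1, v0, 166). refcount(pp0)=1 -> write in place. 4 ppages; refcounts: pp0:1 pp1:1 pp2:1 pp3:1
Op 5: write(P1, v1, 108). refcount(pp1)=1 -> write in place. 4 ppages; refcounts: pp0:1 pp1:1 pp2:1 pp3:1
Op 6: read(P0, v1) -> 109. No state change.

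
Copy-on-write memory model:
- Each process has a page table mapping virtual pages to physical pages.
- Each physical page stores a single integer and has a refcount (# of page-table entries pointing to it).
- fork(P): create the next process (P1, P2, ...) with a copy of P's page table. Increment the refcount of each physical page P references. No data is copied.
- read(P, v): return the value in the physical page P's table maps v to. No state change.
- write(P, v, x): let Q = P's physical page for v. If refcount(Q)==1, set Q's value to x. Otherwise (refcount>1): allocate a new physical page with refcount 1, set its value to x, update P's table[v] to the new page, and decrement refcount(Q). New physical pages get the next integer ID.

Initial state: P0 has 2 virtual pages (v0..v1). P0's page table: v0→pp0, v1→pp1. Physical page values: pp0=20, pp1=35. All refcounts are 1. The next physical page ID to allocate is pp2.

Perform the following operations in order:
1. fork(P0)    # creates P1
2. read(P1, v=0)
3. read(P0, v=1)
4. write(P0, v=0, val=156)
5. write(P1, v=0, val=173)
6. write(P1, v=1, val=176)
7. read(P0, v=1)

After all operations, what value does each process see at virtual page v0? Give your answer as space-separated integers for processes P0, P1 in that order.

Answer: 156 173

Derivation:
Op 1: fork(P0) -> P1. 2 ppages; refcounts: pp0:2 pp1:2
Op 2: read(P1, v0) -> 20. No state change.
Op 3: read(P0, v1) -> 35. No state change.
Op 4: write(P0, v0, 156). refcount(pp0)=2>1 -> COPY to pp2. 3 ppages; refcounts: pp0:1 pp1:2 pp2:1
Op 5: write(P1, v0, 173). refcount(pp0)=1 -> write in place. 3 ppages; refcounts: pp0:1 pp1:2 pp2:1
Op 6: write(P1, v1, 176). refcount(pp1)=2>1 -> COPY to pp3. 4 ppages; refcounts: pp0:1 pp1:1 pp2:1 pp3:1
Op 7: read(P0, v1) -> 35. No state change.
P0: v0 -> pp2 = 156
P1: v0 -> pp0 = 173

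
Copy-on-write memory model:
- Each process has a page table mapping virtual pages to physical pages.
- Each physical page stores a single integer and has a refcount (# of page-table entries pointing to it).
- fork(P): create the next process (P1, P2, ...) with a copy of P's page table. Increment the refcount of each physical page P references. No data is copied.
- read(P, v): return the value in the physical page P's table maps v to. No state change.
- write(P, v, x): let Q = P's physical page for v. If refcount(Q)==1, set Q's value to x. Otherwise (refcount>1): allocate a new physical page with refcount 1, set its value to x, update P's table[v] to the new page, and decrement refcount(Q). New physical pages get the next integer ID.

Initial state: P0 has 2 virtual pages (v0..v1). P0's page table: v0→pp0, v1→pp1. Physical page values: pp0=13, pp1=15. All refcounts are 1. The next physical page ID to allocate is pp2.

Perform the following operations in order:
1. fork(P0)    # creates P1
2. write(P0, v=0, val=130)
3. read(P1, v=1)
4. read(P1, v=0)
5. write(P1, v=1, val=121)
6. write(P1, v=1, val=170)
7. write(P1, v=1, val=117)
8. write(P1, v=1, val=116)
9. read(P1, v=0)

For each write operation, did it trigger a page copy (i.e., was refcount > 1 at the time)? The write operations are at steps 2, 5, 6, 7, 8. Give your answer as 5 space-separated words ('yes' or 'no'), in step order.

Op 1: fork(P0) -> P1. 2 ppages; refcounts: pp0:2 pp1:2
Op 2: write(P0, v0, 130). refcount(pp0)=2>1 -> COPY to pp2. 3 ppages; refcounts: pp0:1 pp1:2 pp2:1
Op 3: read(P1, v1) -> 15. No state change.
Op 4: read(P1, v0) -> 13. No state change.
Op 5: write(P1, v1, 121). refcount(pp1)=2>1 -> COPY to pp3. 4 ppages; refcounts: pp0:1 pp1:1 pp2:1 pp3:1
Op 6: write(P1, v1, 170). refcount(pp3)=1 -> write in place. 4 ppages; refcounts: pp0:1 pp1:1 pp2:1 pp3:1
Op 7: write(P1, v1, 117). refcount(pp3)=1 -> write in place. 4 ppages; refcounts: pp0:1 pp1:1 pp2:1 pp3:1
Op 8: write(P1, v1, 116). refcount(pp3)=1 -> write in place. 4 ppages; refcounts: pp0:1 pp1:1 pp2:1 pp3:1
Op 9: read(P1, v0) -> 13. No state change.

yes yes no no no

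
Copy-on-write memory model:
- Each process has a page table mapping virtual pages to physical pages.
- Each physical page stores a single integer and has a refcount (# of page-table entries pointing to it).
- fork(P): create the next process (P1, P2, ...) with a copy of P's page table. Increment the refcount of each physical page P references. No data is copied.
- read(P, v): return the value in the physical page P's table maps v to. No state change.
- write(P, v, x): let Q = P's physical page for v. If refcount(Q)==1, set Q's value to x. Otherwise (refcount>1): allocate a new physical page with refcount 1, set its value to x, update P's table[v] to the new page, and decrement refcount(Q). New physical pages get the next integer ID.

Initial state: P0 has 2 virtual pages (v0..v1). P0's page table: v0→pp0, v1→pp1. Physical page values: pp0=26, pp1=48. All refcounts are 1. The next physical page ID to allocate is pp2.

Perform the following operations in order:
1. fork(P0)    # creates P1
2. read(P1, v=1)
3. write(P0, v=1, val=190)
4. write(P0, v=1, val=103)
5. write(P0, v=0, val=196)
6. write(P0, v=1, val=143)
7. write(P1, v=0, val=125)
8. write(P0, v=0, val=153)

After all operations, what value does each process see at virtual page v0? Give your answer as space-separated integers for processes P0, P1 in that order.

Op 1: fork(P0) -> P1. 2 ppages; refcounts: pp0:2 pp1:2
Op 2: read(P1, v1) -> 48. No state change.
Op 3: write(P0, v1, 190). refcount(pp1)=2>1 -> COPY to pp2. 3 ppages; refcounts: pp0:2 pp1:1 pp2:1
Op 4: write(P0, v1, 103). refcount(pp2)=1 -> write in place. 3 ppages; refcounts: pp0:2 pp1:1 pp2:1
Op 5: write(P0, v0, 196). refcount(pp0)=2>1 -> COPY to pp3. 4 ppages; refcounts: pp0:1 pp1:1 pp2:1 pp3:1
Op 6: write(P0, v1, 143). refcount(pp2)=1 -> write in place. 4 ppages; refcounts: pp0:1 pp1:1 pp2:1 pp3:1
Op 7: write(P1, v0, 125). refcount(pp0)=1 -> write in place. 4 ppages; refcounts: pp0:1 pp1:1 pp2:1 pp3:1
Op 8: write(P0, v0, 153). refcount(pp3)=1 -> write in place. 4 ppages; refcounts: pp0:1 pp1:1 pp2:1 pp3:1
P0: v0 -> pp3 = 153
P1: v0 -> pp0 = 125

Answer: 153 125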